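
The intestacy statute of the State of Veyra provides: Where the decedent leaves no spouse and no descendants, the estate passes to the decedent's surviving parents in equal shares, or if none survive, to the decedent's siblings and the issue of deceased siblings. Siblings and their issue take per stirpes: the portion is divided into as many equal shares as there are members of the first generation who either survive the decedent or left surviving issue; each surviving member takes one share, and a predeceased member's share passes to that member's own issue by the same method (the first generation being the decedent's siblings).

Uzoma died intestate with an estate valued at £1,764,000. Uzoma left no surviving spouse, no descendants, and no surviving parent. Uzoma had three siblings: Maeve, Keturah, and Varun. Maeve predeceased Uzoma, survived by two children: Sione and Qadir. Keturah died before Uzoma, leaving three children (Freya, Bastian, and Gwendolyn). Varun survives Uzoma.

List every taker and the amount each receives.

Sione: £294,000; Qadir: £294,000; Freya: £196,000; Bastian: £196,000; Gwendolyn: £196,000; Varun: £588,000

The entire £1,764,000 passes to the siblings and their issue.
That amount (£1,764,000) is divided into 3 shares of £588,000: Varun takes £588,000; Maeve's £588,000 share passes to Maeve's issue; Keturah's £588,000 share passes to Keturah's issue.
Maeve's share (£588,000) is divided into 2 shares of £294,000: Sione and Qadir each take £294,000.
Keturah's share (£588,000) is divided into 3 shares of £196,000: Freya, Bastian, and Gwendolyn each take £196,000.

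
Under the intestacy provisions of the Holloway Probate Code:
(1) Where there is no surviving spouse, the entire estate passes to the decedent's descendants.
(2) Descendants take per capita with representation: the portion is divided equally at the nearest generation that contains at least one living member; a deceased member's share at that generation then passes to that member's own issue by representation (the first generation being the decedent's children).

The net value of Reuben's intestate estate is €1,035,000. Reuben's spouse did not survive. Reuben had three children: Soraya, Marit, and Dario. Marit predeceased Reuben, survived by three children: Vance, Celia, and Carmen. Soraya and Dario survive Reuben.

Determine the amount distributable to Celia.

Celia receives €115,000.

The entire €1,035,000 passes to the descendants.
That amount (€1,035,000) is divided into 3 shares of €345,000: Soraya and Dario each take €345,000; Marit's €345,000 share passes to Marit's issue.
Marit's share (€345,000) is divided into 3 shares of €115,000: Vance, Celia, and Carmen each take €115,000.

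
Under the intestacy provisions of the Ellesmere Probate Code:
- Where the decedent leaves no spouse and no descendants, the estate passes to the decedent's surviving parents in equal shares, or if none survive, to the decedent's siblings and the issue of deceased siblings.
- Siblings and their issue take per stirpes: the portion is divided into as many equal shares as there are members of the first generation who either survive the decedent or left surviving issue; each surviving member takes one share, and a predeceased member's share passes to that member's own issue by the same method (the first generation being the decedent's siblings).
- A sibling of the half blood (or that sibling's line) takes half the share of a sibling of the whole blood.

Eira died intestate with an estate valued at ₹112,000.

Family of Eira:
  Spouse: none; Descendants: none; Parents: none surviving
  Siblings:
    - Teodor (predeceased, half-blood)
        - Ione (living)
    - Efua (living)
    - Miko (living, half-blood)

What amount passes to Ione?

Ione receives ₹28,000.

The entire ₹112,000 passes to the siblings and their issue.
Counting each half-blood sibling's line as half a unit, there are 2 units in ₹112,000, so one unit is ₹56,000. Whole-blood lines (Efua) take ₹56,000 each; half-blood lines (Teodor and Miko) take ₹28,000 each.
Teodor's share (₹28,000) passes entirely to Ione.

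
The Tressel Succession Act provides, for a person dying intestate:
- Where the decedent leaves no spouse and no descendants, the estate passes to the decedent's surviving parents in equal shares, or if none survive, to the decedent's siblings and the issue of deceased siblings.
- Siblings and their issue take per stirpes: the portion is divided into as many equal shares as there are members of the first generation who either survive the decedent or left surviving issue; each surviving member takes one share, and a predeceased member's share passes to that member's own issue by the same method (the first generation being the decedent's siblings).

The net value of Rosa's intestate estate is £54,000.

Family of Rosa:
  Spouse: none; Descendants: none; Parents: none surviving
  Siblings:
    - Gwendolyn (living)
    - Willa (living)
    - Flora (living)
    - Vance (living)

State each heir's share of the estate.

Gwendolyn: £13,500; Willa: £13,500; Flora: £13,500; Vance: £13,500

The entire £54,000 passes to the siblings and their issue.
That amount (£54,000) is divided into 4 shares of £13,500: Gwendolyn, Willa, Flora, and Vance each take £13,500.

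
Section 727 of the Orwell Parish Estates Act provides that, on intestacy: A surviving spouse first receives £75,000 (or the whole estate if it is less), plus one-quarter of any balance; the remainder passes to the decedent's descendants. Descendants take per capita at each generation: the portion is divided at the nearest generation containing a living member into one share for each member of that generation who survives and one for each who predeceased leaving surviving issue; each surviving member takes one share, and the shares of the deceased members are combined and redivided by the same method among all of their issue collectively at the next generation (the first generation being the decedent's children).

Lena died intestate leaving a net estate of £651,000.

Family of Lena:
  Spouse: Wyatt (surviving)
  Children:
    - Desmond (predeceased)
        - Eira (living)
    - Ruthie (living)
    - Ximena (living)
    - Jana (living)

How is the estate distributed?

Wyatt: £219,000; Eira: £108,000; Ruthie: £108,000; Ximena: £108,000; Jana: £108,000

Wyatt first takes £75,000, leaving a balance of £576,000. Wyatt then takes one-quarter of the balance (£144,000), for a total of £219,000. The remaining £432,000 passes to the descendants.
The descendants' portion (£432,000) is divided at the children's generation into 4 shares of £108,000. Ruthie, Ximena, and Jana each take £108,000. The remaining share for the deceased Desmond (£108,000) is carried to the next generation.
That pool (£108,000) passes entirely to Eira, the sole taker at the grandchildren's generation.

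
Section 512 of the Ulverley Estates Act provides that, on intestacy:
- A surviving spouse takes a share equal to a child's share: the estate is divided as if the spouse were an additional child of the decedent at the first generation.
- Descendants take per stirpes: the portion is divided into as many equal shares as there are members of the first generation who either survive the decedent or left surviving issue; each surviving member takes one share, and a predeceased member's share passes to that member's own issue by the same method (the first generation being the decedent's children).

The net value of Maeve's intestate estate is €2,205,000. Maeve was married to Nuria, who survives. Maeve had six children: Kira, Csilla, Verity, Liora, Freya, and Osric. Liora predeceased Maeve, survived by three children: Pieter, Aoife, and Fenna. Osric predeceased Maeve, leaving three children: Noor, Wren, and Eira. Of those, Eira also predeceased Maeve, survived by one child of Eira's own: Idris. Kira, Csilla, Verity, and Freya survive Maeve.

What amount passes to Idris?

Idris receives €105,000.

The spouse counts as an additional share at the children's level, so there are 7 primary shares of €315,000. Nuria takes one such share (€315,000).
The children's combined portion (€1,890,000) is divided into 6 shares of €315,000: Kira, Csilla, Verity, and Freya each take €315,000; Liora's €315,000 share passes to Liora's issue; Osric's €315,000 share passes to Osric's issue.
Liora's share (€315,000) is divided into 3 shares of €105,000: Pieter, Aoife, and Fenna each take €105,000.
Osric's share (€315,000) is divided into 3 shares of €105,000: Noor and Wren each take €105,000; Eira's €105,000 share passes to Eira's issue.
Eira's share (€105,000) passes entirely to Idris.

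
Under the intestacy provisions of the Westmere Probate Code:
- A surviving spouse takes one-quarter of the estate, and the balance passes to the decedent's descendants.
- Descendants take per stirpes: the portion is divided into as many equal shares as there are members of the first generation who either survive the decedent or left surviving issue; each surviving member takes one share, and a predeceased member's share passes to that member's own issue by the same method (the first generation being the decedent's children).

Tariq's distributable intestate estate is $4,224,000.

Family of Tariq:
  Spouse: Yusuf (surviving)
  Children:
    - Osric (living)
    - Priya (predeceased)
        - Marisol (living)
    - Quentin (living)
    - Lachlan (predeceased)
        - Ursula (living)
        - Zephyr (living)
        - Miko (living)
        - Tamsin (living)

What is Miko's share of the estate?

Yusuf takes one-quarter of $4,224,000 = $1,056,000. The remaining $3,168,000 passes to the descendants.
The descendants' portion ($3,168,000) is divided into 4 shares of $792,000: Osric and Quentin each take $792,000; Priya's $792,000 share passes to Priya's issue; Lachlan's $792,000 share passes to Lachlan's issue.
Priya's share ($792,000) passes entirely to Marisol.
Lachlan's share ($792,000) is divided into 4 shares of $198,000: Ursula, Zephyr, Miko, and Tamsin each take $198,000.

Miko receives $198,000.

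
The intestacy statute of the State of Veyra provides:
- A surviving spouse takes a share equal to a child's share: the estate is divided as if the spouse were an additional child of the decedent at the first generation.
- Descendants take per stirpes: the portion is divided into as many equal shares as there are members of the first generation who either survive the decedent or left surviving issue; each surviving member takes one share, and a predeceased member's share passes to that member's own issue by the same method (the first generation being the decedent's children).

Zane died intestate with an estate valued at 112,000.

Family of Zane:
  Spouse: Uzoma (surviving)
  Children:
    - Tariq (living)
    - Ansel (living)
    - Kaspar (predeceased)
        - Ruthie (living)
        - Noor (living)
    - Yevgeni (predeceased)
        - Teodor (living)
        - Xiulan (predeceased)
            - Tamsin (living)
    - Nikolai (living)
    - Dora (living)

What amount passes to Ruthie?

Ruthie receives 8,000.

The spouse counts as an additional share at the children's level, so there are 7 primary shares of 16,000. Uzoma takes one such share (16,000).
The children's combined portion (96,000) is divided into 6 shares of 16,000: Tariq, Ansel, Nikolai, and Dora each take 16,000; Kaspar's 16,000 share passes to Kaspar's issue; Yevgeni's 16,000 share passes to Yevgeni's issue.
Kaspar's share (16,000) is divided into 2 shares of 8,000: Ruthie and Noor each take 8,000.
Yevgeni's share (16,000) is divided into 2 shares of 8,000: Teodor takes 8,000; Xiulan's 8,000 share passes to Xiulan's issue.
Xiulan's share (8,000) passes entirely to Tamsin.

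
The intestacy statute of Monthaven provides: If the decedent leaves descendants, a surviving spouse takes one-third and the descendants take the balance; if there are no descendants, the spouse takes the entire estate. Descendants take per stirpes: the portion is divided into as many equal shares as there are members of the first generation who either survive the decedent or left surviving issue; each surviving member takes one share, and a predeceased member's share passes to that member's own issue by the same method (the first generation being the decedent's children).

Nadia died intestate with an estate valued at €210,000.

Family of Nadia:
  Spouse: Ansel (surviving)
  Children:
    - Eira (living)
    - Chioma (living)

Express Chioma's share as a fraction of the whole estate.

Ansel takes one-third of €210,000 = €70,000. The remaining €140,000 passes to the descendants.
The descendants' portion (€140,000) is divided into 2 shares of €70,000: Eira and Chioma each take €70,000.

Chioma receives 1/3 of the estate.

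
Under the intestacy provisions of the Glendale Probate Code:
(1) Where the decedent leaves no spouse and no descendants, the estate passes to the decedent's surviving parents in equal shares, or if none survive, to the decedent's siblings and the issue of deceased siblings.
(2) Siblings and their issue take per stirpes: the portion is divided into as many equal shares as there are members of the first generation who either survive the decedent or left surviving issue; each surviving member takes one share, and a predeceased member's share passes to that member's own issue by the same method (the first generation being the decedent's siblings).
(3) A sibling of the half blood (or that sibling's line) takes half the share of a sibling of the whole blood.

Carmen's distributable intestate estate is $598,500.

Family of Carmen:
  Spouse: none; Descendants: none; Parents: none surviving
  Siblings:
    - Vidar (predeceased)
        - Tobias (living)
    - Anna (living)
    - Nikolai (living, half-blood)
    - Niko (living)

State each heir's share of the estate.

Tobias: $171,000; Anna: $171,000; Nikolai: $85,500; Niko: $171,000

The entire $598,500 passes to the siblings and their issue.
Counting each half-blood sibling's line as half a unit, there are 7/2 units in $598,500, so one unit is $171,000. Whole-blood lines (Vidar, Anna, and Niko) take $171,000 each; half-blood lines (Nikolai) take $85,500 each.
Vidar's share ($171,000) passes entirely to Tobias.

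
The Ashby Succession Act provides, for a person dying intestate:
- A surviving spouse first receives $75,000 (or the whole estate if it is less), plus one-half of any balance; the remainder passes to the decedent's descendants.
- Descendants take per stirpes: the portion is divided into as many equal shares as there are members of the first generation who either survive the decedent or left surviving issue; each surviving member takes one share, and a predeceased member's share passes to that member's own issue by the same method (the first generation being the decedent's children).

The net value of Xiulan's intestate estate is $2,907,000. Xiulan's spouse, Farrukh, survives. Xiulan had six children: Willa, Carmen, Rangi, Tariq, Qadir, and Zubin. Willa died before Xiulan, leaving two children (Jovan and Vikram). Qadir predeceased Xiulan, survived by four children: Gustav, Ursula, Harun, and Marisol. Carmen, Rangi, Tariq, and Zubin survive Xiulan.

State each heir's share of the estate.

Farrukh: $1,491,000; Jovan: $118,000; Vikram: $118,000; Carmen: $236,000; Rangi: $236,000; Tariq: $236,000; Gustav: $59,000; Ursula: $59,000; Harun: $59,000; Marisol: $59,000; Zubin: $236,000

Farrukh first takes $75,000, leaving a balance of $2,832,000. Farrukh then takes one-half of the balance ($1,416,000), for a total of $1,491,000. The remaining $1,416,000 passes to the descendants.
The descendants' portion ($1,416,000) is divided into 6 shares of $236,000: Carmen, Rangi, Tariq, and Zubin each take $236,000; Willa's $236,000 share passes to Willa's issue; Qadir's $236,000 share passes to Qadir's issue.
Willa's share ($236,000) is divided into 2 shares of $118,000: Jovan and Vikram each take $118,000.
Qadir's share ($236,000) is divided into 4 shares of $59,000: Gustav, Ursula, Harun, and Marisol each take $59,000.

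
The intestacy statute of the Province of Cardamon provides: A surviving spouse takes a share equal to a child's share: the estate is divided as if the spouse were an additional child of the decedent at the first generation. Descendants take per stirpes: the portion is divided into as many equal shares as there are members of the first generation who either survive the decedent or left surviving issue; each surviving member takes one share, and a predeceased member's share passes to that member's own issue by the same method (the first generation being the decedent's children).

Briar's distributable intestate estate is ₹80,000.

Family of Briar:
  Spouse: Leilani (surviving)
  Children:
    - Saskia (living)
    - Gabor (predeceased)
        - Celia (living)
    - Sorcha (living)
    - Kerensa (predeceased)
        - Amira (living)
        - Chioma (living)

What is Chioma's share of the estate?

The spouse counts as an additional share at the children's level, so there are 5 primary shares of ₹16,000. Leilani takes one such share (₹16,000).
The children's combined portion (₹64,000) is divided into 4 shares of ₹16,000: Saskia and Sorcha each take ₹16,000; Gabor's ₹16,000 share passes to Gabor's issue; Kerensa's ₹16,000 share passes to Kerensa's issue.
Gabor's share (₹16,000) passes entirely to Celia.
Kerensa's share (₹16,000) is divided into 2 shares of ₹8,000: Amira and Chioma each take ₹8,000.

Chioma receives ₹8,000.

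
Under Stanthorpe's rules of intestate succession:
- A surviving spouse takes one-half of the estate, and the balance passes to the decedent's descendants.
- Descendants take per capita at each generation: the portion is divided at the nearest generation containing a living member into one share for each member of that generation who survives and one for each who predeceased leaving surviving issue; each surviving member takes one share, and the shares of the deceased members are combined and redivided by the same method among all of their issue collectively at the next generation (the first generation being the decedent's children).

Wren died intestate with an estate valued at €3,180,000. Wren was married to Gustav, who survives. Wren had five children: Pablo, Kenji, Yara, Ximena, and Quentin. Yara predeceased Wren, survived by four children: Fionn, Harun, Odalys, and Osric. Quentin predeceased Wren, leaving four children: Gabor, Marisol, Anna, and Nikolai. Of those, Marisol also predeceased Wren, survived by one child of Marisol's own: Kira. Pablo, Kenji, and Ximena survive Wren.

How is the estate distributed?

Gustav: €1,590,000; Pablo: €318,000; Kenji: €318,000; Fionn: €79,500; Harun: €79,500; Odalys: €79,500; Osric: €79,500; Ximena: €318,000; Gabor: €79,500; Kira: €79,500; Anna: €79,500; Nikolai: €79,500

Gustav takes one-half of €3,180,000 = €1,590,000. The remaining €1,590,000 passes to the descendants.
The descendants' portion (€1,590,000) is divided at the children's generation into 5 shares of €318,000. Pablo, Kenji, and Ximena each take €318,000. The 2 shares of the deceased (Yara and Quentin) are combined into a pool of €636,000.
That pool (€636,000) is divided at the grandchildren's generation into 8 shares of €79,500. Fionn, Harun, Odalys, Osric, Gabor, Anna, and Nikolai each take €79,500. The remaining share for the deceased Marisol (€79,500) is carried to the next generation.
That pool (€79,500) passes entirely to Kira, the sole taker at the great-grandchildren's generation.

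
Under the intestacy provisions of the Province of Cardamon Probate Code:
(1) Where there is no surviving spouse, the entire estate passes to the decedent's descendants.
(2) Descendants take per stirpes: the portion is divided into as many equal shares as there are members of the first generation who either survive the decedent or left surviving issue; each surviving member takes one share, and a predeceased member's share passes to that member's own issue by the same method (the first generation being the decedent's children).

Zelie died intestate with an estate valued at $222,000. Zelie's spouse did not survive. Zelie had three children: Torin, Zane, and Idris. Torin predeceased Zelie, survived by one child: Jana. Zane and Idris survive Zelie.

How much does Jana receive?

Jana receives $74,000.

The entire $222,000 passes to the descendants.
That amount ($222,000) is divided into 3 shares of $74,000: Zane and Idris each take $74,000; Torin's $74,000 share passes to Torin's issue.
Torin's share ($74,000) passes entirely to Jana.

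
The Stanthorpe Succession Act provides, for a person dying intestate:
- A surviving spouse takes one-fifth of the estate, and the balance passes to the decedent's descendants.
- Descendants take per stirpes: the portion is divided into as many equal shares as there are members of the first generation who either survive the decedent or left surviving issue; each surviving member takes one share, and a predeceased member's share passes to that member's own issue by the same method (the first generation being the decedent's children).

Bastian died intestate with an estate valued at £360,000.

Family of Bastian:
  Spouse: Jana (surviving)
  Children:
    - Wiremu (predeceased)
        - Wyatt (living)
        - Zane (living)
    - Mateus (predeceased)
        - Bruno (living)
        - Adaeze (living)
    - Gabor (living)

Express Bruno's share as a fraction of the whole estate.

Jana takes one-fifth of £360,000 = £72,000. The remaining £288,000 passes to the descendants.
The descendants' portion (£288,000) is divided into 3 shares of £96,000: Gabor takes £96,000; Wiremu's £96,000 share passes to Wiremu's issue; Mateus's £96,000 share passes to Mateus's issue.
Wiremu's share (£96,000) is divided into 2 shares of £48,000: Wyatt and Zane each take £48,000.
Mateus's share (£96,000) is divided into 2 shares of £48,000: Bruno and Adaeze each take £48,000.

Bruno receives 2/15 of the estate.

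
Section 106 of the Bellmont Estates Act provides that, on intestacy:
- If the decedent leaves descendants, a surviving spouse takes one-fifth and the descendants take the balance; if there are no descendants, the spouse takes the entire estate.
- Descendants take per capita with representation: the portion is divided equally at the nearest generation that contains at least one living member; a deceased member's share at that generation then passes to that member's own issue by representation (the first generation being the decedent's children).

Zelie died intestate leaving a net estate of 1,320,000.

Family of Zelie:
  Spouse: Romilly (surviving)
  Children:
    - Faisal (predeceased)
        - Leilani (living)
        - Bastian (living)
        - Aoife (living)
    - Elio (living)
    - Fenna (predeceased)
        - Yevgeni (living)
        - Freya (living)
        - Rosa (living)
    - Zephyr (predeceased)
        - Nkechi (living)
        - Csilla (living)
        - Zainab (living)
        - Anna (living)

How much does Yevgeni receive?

Yevgeni receives 88,000.

Romilly takes one-fifth of 1,320,000 = 264,000. The remaining 1,056,000 passes to the descendants.
The descendants' portion (1,056,000) is divided into 4 shares of 264,000: Elio takes 264,000; Faisal's 264,000 share passes to Faisal's issue; Fenna's 264,000 share passes to Fenna's issue; Zephyr's 264,000 share passes to Zephyr's issue.
Faisal's share (264,000) is divided into 3 shares of 88,000: Leilani, Bastian, and Aoife each take 88,000.
Fenna's share (264,000) is divided into 3 shares of 88,000: Yevgeni, Freya, and Rosa each take 88,000.
Zephyr's share (264,000) is divided into 4 shares of 66,000: Nkechi, Csilla, Zainab, and Anna each take 66,000.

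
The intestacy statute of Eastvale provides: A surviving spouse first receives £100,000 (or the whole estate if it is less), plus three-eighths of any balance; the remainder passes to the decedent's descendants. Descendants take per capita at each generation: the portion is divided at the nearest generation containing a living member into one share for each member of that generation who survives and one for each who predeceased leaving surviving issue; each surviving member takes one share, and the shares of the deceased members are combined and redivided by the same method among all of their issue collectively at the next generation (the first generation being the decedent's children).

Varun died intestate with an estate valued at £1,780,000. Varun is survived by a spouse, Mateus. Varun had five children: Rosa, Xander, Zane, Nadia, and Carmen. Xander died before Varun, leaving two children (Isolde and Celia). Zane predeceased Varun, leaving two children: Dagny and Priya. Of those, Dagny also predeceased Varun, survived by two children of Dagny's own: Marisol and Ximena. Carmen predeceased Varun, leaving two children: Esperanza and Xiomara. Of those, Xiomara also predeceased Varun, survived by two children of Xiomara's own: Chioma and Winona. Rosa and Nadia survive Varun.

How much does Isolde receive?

Mateus first takes £100,000, leaving a balance of £1,680,000. Mateus then takes three-eighths of the balance (£630,000), for a total of £730,000. The remaining £1,050,000 passes to the descendants.
The descendants' portion (£1,050,000) is divided at the children's generation into 5 shares of £210,000. Rosa and Nadia each take £210,000. The 3 shares of the deceased (Xander, Zane, and Carmen) are combined into a pool of £630,000.
That pool (£630,000) is divided at the grandchildren's generation into 6 shares of £105,000. Isolde, Celia, Priya, and Esperanza each take £105,000. The 2 shares of the deceased (Dagny and Xiomara) are combined into a pool of £210,000.
That pool (£210,000) is divided at the great-grandchildren's generation equally among Marisol, Ximena, Chioma, and Winona: £52,500 each.

Isolde receives £105,000.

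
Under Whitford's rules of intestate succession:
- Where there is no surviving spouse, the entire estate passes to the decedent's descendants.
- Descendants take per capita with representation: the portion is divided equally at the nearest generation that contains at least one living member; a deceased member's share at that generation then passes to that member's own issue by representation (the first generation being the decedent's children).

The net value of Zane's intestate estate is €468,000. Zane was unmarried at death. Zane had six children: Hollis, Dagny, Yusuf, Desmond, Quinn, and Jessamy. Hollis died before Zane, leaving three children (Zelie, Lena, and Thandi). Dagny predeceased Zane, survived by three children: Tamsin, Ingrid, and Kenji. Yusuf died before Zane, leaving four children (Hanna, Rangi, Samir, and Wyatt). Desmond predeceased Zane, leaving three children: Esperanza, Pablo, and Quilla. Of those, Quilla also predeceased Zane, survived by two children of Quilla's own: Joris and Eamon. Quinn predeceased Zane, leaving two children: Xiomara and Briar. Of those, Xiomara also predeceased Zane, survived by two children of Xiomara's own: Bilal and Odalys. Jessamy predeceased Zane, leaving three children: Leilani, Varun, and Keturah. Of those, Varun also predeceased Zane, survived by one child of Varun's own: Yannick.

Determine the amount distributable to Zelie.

The entire €468,000 passes to the descendants.
No child survives, so the initial division is made at the grandchildren's generation.
That amount (€468,000) is divided into 18 shares of €26,000: Zelie, Lena, Thandi, Tamsin, Ingrid, Kenji, Hanna, Rangi, Samir, Wyatt, Esperanza, Pablo, Briar, Leilani, and Keturah each take €26,000; Quilla's €26,000 share passes to Quilla's issue; Xiomara's €26,000 share passes to Xiomara's issue; Varun's €26,000 share passes to Varun's issue.
Quilla's share (€26,000) is divided into 2 shares of €13,000: Joris and Eamon each take €13,000.
Xiomara's share (€26,000) is divided into 2 shares of €13,000: Bilal and Odalys each take €13,000.
Varun's share (€26,000) passes entirely to Yannick.

Zelie receives €26,000.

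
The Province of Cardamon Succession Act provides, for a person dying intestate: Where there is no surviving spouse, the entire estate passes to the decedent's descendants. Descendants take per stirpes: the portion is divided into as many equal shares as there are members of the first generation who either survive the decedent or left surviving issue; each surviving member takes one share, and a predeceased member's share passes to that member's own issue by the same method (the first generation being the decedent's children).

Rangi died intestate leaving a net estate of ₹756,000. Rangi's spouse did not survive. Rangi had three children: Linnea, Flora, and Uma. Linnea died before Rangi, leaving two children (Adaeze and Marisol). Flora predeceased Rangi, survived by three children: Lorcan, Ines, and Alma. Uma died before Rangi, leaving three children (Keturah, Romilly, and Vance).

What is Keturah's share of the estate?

Keturah receives ₹84,000.

The entire ₹756,000 passes to the descendants.
That amount (₹756,000) is divided into 3 shares of ₹252,000: Linnea's ₹252,000 share passes to Linnea's issue; Flora's ₹252,000 share passes to Flora's issue; Uma's ₹252,000 share passes to Uma's issue.
Linnea's share (₹252,000) is divided into 2 shares of ₹126,000: Adaeze and Marisol each take ₹126,000.
Flora's share (₹252,000) is divided into 3 shares of ₹84,000: Lorcan, Ines, and Alma each take ₹84,000.
Uma's share (₹252,000) is divided into 3 shares of ₹84,000: Keturah, Romilly, and Vance each take ₹84,000.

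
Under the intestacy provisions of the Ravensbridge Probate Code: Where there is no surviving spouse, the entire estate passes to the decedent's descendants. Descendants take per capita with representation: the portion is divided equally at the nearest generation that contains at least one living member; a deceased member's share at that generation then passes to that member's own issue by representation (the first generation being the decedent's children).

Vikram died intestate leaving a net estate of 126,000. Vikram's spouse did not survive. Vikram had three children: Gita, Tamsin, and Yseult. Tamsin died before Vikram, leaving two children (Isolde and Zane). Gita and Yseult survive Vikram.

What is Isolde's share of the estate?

Isolde receives 21,000.

The entire 126,000 passes to the descendants.
That amount (126,000) is divided into 3 shares of 42,000: Gita and Yseult each take 42,000; Tamsin's 42,000 share passes to Tamsin's issue.
Tamsin's share (42,000) is divided into 2 shares of 21,000: Isolde and Zane each take 21,000.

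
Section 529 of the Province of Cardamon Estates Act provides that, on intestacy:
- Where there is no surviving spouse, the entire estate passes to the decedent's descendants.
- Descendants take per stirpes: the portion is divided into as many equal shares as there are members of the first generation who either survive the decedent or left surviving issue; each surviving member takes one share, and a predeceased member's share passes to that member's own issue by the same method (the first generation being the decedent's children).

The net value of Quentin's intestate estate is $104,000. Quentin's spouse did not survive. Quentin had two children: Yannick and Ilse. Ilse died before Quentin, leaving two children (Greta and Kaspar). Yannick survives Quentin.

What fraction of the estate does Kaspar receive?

Kaspar receives 1/4 of the estate.

The entire $104,000 passes to the descendants.
That amount ($104,000) is divided into 2 shares of $52,000: Yannick takes $52,000; Ilse's $52,000 share passes to Ilse's issue.
Ilse's share ($52,000) is divided into 2 shares of $26,000: Greta and Kaspar each take $26,000.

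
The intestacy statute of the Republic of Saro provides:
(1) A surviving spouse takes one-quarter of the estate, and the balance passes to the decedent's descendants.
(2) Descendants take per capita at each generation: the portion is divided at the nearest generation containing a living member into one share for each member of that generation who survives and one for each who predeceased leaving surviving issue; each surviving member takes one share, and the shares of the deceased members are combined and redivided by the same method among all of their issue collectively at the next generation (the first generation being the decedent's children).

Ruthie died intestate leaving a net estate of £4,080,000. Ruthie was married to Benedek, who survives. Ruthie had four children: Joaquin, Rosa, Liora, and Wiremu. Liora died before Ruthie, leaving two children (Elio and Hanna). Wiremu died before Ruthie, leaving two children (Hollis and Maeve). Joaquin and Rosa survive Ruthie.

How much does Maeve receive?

Maeve receives £382,500.

Benedek takes one-quarter of £4,080,000 = £1,020,000. The remaining £3,060,000 passes to the descendants.
The descendants' portion (£3,060,000) is divided at the children's generation into 4 shares of £765,000. Joaquin and Rosa each take £765,000. The 2 shares of the deceased (Liora and Wiremu) are combined into a pool of £1,530,000.
That pool (£1,530,000) is divided at the grandchildren's generation equally among Elio, Hanna, Hollis, and Maeve: £382,500 each.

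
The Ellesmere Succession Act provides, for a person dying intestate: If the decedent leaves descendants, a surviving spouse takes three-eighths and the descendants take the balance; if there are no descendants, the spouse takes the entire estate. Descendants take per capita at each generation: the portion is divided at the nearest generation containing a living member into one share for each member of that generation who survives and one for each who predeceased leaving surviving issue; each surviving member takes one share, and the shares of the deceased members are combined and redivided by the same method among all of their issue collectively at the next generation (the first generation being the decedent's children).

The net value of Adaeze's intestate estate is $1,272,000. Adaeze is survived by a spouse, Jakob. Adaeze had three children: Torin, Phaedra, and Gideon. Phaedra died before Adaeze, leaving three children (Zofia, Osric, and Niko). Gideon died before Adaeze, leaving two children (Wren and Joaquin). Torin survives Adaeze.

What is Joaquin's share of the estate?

Joaquin receives $106,000.

Jakob takes three-eighths of $1,272,000 = $477,000. The remaining $795,000 passes to the descendants.
The descendants' portion ($795,000) is divided at the children's generation into 3 shares of $265,000. Torin takes $265,000. The 2 shares of the deceased (Phaedra and Gideon) are combined into a pool of $530,000.
That pool ($530,000) is divided at the grandchildren's generation equally among Zofia, Osric, Niko, Wren, and Joaquin: $106,000 each.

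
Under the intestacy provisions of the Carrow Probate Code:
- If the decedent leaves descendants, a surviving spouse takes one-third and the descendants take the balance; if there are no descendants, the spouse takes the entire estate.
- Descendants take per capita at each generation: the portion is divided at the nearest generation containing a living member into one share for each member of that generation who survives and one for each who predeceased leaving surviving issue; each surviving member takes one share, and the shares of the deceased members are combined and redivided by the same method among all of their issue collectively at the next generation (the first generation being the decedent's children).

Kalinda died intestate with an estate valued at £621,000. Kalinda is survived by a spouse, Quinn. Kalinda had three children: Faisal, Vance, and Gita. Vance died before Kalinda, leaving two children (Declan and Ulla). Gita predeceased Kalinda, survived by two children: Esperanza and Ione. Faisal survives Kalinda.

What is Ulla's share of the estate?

Ulla receives £69,000.

Quinn takes one-third of £621,000 = £207,000. The remaining £414,000 passes to the descendants.
The descendants' portion (£414,000) is divided at the children's generation into 3 shares of £138,000. Faisal takes £138,000. The 2 shares of the deceased (Vance and Gita) are combined into a pool of £276,000.
That pool (£276,000) is divided at the grandchildren's generation equally among Declan, Ulla, Esperanza, and Ione: £69,000 each.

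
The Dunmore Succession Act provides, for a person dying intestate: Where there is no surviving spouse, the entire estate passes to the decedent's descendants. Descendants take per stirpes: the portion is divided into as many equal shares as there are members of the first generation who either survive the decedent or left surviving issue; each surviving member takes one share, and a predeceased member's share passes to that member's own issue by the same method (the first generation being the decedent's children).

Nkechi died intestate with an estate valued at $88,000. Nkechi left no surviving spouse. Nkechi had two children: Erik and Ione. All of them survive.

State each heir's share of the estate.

The entire $88,000 passes to the descendants.
That amount ($88,000) is divided into 2 shares of $44,000: Erik and Ione each take $44,000.

Erik: $44,000; Ione: $44,000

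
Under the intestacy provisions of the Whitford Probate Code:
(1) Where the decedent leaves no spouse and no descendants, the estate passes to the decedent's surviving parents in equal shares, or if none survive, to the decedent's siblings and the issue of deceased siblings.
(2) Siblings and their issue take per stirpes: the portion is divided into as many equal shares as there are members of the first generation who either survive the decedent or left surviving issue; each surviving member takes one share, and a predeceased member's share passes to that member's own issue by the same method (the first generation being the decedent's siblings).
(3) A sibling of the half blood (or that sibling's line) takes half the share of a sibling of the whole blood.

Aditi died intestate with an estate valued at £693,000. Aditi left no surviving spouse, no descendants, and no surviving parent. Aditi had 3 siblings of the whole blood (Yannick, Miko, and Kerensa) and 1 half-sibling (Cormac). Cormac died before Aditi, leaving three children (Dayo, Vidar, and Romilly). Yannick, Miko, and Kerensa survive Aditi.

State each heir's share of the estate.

The entire £693,000 passes to the siblings and their issue.
Counting each half-blood sibling's line as half a unit, there are 7/2 units in £693,000, so one unit is £198,000. Whole-blood lines (Yannick, Miko, and Kerensa) take £198,000 each; half-blood lines (Cormac) take £99,000 each.
Cormac's share (£99,000) is divided into 3 shares of £33,000: Dayo, Vidar, and Romilly each take £33,000.

Dayo: £33,000; Vidar: £33,000; Romilly: £33,000; Yannick: £198,000; Miko: £198,000; Kerensa: £198,000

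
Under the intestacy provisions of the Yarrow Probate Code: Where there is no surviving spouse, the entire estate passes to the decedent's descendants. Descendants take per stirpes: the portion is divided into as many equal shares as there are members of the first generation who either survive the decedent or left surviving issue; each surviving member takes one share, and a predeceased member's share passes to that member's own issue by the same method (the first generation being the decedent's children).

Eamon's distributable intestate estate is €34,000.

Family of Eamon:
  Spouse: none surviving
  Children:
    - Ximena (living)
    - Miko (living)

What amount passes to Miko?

Miko receives €17,000.

The entire €34,000 passes to the descendants.
That amount (€34,000) is divided into 2 shares of €17,000: Ximena and Miko each take €17,000.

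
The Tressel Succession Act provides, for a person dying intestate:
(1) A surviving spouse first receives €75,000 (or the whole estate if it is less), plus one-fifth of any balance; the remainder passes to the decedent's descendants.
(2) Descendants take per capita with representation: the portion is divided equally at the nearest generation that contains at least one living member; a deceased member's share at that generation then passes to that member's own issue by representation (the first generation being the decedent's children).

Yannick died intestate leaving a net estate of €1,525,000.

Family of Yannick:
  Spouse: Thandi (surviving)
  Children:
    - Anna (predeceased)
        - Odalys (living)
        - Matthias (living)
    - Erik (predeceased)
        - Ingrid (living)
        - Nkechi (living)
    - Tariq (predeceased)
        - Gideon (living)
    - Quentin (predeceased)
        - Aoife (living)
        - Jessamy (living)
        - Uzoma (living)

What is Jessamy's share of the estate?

Jessamy receives €145,000.

Thandi first takes €75,000, leaving a balance of €1,450,000. Thandi then takes one-fifth of the balance (€290,000), for a total of €365,000. The remaining €1,160,000 passes to the descendants.
No child survives, so the initial division is made at the grandchildren's generation.
The descendants' portion (€1,160,000) is divided into 8 shares of €145,000: Odalys, Matthias, Ingrid, Nkechi, Gideon, Aoife, Jessamy, and Uzoma each take €145,000.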